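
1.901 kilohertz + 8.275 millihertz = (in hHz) 19.01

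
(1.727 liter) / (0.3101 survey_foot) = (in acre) 4.515e-06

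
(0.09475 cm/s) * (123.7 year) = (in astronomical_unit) 2.471e-05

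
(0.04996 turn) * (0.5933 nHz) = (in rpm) 1.778e-09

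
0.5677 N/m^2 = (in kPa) 0.0005677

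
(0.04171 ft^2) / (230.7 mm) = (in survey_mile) 1.044e-05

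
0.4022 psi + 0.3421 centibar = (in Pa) 3115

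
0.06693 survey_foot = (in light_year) 2.156e-18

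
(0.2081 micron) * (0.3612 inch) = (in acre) 4.718e-13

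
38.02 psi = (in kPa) 262.1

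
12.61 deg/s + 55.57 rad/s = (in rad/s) 55.79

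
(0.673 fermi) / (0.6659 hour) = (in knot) 5.457e-19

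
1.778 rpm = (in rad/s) 0.1862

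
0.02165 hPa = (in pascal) 2.165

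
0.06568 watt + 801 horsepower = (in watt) 5.973e+05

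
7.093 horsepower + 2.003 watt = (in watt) 5291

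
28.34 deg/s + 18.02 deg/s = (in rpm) 7.727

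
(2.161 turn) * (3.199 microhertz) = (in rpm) 0.0004148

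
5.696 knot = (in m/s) 2.93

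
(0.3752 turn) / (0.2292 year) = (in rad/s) 3.262e-07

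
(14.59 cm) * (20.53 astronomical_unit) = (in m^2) 4.481e+11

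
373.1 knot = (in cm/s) 1.919e+04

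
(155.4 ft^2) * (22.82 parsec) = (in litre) 1.017e+22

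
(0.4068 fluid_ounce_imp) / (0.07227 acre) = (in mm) 3.952e-05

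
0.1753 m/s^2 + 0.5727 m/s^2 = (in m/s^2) 0.748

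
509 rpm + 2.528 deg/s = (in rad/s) 53.35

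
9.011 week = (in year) 0.1728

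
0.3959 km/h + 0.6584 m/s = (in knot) 1.494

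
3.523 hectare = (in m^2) 3.523e+04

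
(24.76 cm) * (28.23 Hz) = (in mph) 15.64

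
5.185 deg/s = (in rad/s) 0.0905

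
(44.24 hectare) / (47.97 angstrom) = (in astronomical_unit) 616.5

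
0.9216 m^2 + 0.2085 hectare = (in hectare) 0.2086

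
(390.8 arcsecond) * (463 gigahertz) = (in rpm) 8.377e+09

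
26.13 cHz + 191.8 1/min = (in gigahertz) 3.458e-09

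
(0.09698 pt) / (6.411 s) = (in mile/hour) 1.194e-05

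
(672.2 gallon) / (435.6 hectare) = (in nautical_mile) 3.154e-10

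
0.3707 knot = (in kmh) 0.6865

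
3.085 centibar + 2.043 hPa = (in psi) 0.4771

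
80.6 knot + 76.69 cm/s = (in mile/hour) 94.47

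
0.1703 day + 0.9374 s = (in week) 0.02433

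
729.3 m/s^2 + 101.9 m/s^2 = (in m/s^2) 831.2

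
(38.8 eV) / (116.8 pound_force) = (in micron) 1.197e-14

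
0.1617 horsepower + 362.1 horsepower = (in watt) 2.701e+05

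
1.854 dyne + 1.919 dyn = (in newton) 3.773e-05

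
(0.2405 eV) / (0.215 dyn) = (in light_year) 1.894e-30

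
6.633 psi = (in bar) 0.4573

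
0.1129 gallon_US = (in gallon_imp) 0.09401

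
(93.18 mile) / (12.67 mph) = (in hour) 7.354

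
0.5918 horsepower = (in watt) 441.3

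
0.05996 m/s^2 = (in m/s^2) 0.05996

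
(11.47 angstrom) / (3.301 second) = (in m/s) 3.475e-10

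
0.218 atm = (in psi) 3.204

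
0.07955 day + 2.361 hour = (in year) 0.0004875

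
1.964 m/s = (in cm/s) 196.4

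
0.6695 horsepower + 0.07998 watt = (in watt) 499.3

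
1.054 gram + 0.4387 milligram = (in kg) 0.001054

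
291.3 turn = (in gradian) 1.165e+05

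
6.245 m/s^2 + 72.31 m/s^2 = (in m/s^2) 78.56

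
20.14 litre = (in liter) 20.14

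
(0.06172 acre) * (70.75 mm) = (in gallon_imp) 3887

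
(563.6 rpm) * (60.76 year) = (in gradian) 7.2e+12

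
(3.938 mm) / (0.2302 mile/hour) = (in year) 1.213e-09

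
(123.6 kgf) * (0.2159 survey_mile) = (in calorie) 1.007e+05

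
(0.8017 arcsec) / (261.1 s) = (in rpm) 1.422e-07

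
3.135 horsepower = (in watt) 2338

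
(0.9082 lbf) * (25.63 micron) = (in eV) 6.463e+14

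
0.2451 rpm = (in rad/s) 0.02567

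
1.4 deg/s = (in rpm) 0.2333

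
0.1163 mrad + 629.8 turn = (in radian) 3957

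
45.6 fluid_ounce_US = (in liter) 1.349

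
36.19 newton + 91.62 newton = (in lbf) 28.73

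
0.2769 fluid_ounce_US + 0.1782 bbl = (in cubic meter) 0.02834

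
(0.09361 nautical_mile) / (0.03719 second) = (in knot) 9061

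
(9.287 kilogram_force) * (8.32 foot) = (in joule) 231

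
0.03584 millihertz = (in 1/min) 0.00215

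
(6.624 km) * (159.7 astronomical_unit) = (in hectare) 1.583e+13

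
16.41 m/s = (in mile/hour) 36.71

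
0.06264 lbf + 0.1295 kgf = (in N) 1.549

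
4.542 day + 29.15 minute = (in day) 4.562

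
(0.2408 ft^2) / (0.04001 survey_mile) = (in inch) 0.01368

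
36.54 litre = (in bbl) 0.2298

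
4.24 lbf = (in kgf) 1.923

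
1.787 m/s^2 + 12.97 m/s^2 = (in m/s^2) 14.76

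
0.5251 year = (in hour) 4600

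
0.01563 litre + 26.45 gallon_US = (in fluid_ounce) 3386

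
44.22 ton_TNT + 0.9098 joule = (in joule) 1.85e+11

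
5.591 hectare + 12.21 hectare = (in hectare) 17.8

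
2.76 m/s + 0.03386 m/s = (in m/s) 2.794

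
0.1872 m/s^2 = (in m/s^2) 0.1872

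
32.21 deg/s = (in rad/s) 0.5622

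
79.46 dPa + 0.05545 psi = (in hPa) 3.903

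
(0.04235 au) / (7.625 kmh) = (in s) 2.991e+09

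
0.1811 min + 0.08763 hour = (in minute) 5.439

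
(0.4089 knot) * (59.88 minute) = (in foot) 2480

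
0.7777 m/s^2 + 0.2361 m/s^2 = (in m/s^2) 1.014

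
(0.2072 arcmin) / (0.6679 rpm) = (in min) 1.436e-05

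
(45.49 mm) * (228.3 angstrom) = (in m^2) 1.039e-09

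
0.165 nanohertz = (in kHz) 1.65e-13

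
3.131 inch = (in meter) 0.07953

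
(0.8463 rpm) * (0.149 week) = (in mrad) 7.986e+06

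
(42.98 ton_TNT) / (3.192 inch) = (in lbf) 4.986e+11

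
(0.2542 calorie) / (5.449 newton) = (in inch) 7.685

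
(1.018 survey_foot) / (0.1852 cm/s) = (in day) 0.001939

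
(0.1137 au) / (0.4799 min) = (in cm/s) 5.907e+10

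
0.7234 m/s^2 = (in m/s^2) 0.7234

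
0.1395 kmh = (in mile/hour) 0.08668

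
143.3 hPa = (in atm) 0.1414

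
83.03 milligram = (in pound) 0.000183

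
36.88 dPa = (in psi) 0.0005349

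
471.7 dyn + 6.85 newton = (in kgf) 0.699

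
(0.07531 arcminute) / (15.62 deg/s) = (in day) 9.301e-10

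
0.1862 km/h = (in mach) 0.0001519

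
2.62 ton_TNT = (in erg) 1.096e+17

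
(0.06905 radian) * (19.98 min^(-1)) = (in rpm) 0.2196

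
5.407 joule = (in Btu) 0.005125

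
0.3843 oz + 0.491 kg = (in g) 501.9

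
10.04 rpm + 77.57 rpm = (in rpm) 87.61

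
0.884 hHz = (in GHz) 8.84e-08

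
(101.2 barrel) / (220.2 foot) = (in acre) 5.924e-05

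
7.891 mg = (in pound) 1.74e-05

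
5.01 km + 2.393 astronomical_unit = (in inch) 1.409e+13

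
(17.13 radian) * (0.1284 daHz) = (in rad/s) 21.99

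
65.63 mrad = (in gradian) 4.178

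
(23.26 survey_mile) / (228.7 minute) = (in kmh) 9.821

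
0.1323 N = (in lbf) 0.02974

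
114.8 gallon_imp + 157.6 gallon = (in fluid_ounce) 3.782e+04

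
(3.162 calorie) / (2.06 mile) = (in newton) 0.003991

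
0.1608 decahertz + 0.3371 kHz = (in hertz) 338.7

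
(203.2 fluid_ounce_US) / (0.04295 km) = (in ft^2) 0.001506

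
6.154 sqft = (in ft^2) 6.154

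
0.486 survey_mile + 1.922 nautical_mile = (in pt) 1.231e+07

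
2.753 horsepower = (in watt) 2053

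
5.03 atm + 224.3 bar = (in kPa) 2.294e+04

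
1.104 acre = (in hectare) 0.4468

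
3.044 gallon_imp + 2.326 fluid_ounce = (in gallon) 3.674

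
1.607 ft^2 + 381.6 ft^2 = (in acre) 0.008797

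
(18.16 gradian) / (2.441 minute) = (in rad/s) 0.001948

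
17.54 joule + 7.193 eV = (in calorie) 4.192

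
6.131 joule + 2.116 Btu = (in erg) 2.239e+10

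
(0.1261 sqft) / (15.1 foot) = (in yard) 0.002784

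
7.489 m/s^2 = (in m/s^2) 7.489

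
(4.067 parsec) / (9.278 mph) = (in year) 9.594e+08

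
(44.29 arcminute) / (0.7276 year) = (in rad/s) 5.615e-10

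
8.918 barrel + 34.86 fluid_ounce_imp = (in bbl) 8.924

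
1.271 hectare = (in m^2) 1.271e+04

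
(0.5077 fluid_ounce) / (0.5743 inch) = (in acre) 2.543e-07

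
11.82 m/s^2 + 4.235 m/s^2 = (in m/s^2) 16.05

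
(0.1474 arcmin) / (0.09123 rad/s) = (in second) 0.00047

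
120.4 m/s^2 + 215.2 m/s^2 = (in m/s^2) 335.6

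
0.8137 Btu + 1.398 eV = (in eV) 5.358e+21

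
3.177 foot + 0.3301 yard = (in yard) 1.389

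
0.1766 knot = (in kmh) 0.3271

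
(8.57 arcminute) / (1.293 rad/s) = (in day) 2.231e-08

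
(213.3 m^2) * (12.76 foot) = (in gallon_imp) 1.825e+05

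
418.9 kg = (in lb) 923.5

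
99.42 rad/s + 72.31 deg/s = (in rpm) 961.4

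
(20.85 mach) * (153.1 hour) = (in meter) 3.913e+09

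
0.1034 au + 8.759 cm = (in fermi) 1.547e+25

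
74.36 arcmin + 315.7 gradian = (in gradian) 317.1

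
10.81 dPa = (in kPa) 0.001081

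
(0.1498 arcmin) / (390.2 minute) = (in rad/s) 1.861e-09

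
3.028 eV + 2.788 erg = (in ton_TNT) 6.663e-17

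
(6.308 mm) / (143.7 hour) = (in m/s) 1.219e-08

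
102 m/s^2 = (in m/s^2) 102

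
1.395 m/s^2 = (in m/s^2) 1.395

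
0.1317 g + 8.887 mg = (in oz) 0.004959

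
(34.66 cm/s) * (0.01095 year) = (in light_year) 1.265e-11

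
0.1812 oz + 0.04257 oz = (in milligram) 6344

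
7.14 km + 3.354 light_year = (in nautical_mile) 1.713e+13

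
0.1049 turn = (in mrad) 659.1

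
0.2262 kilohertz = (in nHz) 2.262e+11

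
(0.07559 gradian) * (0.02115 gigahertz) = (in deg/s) 1.439e+06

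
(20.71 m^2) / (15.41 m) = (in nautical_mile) 0.0007257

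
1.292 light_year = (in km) 1.222e+13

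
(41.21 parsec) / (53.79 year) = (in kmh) 2.699e+09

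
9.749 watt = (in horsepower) 0.01307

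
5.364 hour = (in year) 0.0006123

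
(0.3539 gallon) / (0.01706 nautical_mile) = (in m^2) 4.24e-05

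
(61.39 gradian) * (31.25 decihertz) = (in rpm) 28.78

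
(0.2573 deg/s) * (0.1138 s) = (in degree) 0.02928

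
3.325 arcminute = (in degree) 0.05542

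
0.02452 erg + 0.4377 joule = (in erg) 4.377e+06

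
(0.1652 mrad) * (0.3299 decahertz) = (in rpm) 0.005204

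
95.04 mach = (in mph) 7.239e+04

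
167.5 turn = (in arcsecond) 2.171e+08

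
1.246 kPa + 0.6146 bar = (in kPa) 62.71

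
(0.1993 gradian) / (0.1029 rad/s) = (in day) 3.521e-07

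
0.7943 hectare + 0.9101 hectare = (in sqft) 1.835e+05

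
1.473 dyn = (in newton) 1.473e-05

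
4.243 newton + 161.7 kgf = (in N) 1590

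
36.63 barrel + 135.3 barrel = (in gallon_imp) 6013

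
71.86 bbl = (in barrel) 71.86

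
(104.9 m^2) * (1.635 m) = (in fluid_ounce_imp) 6.036e+06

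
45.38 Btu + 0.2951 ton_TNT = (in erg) 1.235e+16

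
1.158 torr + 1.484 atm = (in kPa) 150.5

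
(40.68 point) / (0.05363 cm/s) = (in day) 0.0003097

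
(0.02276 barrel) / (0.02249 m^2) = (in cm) 16.09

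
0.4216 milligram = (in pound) 9.295e-07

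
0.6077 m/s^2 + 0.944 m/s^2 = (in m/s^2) 1.552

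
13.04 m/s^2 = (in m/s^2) 13.04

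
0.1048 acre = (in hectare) 0.04241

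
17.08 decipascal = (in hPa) 0.01708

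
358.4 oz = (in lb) 22.4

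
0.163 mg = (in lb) 3.594e-07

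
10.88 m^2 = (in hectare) 0.001088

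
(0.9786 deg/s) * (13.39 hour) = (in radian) 823.3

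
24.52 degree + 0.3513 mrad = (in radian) 0.4283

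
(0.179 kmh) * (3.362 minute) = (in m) 10.03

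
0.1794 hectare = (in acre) 0.4433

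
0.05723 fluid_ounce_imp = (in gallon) 0.0004296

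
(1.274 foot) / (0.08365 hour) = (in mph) 0.002884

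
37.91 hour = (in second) 1.365e+05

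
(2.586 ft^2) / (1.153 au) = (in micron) 1.393e-06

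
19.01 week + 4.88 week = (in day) 167.2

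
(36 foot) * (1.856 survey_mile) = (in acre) 8.099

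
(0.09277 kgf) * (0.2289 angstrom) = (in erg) 0.0002082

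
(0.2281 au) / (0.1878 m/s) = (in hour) 5.047e+07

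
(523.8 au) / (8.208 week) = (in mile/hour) 3.531e+07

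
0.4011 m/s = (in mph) 0.8972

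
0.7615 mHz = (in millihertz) 0.7615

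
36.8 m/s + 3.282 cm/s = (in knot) 71.6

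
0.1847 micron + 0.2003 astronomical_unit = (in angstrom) 2.996e+20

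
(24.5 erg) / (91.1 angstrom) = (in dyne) 2.689e+07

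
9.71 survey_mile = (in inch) 6.152e+05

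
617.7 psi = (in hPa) 4.259e+04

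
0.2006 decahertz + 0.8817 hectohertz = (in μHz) 9.018e+07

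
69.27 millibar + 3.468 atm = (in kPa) 358.3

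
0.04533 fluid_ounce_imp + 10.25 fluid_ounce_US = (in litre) 0.3044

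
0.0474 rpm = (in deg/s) 0.2844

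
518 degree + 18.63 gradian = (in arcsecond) 1.925e+06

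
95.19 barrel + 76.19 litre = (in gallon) 4018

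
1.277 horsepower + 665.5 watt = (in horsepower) 2.169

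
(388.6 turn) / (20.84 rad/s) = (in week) 0.0001937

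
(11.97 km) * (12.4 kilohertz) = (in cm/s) 1.484e+10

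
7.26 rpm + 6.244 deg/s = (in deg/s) 49.8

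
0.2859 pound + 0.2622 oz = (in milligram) 1.371e+05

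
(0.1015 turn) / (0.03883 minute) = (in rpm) 2.614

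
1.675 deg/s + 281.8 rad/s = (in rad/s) 281.8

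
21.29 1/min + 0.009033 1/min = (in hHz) 0.00355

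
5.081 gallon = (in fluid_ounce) 650.4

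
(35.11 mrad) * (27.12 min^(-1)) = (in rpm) 0.1515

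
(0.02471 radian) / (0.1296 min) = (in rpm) 0.03035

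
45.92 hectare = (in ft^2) 4.943e+06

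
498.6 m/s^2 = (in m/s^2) 498.6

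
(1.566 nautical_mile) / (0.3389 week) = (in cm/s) 1.415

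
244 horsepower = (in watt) 1.82e+05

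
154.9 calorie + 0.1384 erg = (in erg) 6.481e+09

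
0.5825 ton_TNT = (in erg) 2.437e+16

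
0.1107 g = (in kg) 0.0001107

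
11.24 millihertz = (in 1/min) 0.6744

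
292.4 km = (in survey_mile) 181.7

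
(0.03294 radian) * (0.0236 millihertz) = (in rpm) 7.423e-06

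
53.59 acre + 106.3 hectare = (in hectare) 128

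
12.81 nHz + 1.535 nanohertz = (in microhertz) 0.01435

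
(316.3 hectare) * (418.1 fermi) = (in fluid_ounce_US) 0.04472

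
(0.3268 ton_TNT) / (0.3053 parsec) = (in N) 1.451e-07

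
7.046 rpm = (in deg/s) 42.28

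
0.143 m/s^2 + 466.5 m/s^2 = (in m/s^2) 466.6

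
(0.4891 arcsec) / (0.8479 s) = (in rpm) 2.671e-05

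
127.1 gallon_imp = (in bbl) 3.634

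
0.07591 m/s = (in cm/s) 7.591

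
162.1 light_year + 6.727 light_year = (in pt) 4.528e+21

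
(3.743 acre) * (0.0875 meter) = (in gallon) 3.501e+05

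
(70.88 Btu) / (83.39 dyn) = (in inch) 3.531e+09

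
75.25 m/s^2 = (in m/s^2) 75.25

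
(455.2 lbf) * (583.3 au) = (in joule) 1.767e+17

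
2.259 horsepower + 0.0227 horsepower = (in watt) 1701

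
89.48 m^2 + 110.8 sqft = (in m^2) 99.77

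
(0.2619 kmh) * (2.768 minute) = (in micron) 1.208e+07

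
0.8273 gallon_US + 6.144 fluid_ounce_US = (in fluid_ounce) 112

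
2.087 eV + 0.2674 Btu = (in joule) 282.1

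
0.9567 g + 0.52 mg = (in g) 0.9572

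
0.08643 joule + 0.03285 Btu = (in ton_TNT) 8.304e-09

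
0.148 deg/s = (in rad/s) 0.002583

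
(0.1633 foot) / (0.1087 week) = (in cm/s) 7.571e-05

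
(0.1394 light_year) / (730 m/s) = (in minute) 3.011e+10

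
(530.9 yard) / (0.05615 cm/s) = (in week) 1.43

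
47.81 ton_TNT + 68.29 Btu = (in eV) 1.249e+30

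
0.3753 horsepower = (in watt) 279.9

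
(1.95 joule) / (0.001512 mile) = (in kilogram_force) 0.08172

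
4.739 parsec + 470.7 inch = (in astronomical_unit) 9.775e+05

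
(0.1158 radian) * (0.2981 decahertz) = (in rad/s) 0.3452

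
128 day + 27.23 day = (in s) 1.341e+07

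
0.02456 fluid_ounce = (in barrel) 4.568e-06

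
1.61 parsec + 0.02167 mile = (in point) 1.408e+20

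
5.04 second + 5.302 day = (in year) 0.01453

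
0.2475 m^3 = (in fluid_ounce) 8369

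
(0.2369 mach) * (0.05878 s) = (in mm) 4741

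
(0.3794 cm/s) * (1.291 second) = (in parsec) 1.587e-19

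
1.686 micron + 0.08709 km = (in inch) 3429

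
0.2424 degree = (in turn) 0.0006733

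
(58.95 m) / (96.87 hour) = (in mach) 4.964e-07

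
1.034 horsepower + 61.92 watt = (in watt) 833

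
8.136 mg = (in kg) 8.136e-06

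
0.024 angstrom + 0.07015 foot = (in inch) 0.8418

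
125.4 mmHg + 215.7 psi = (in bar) 15.04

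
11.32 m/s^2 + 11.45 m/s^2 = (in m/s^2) 22.77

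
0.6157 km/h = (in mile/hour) 0.3826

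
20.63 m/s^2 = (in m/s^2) 20.63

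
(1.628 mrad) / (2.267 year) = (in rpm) 2.175e-10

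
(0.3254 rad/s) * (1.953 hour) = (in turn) 364.1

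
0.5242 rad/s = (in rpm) 5.006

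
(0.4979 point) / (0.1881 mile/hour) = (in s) 0.002089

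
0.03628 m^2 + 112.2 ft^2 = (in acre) 0.002585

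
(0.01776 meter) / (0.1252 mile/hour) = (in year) 1.006e-08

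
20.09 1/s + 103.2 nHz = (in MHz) 2.009e-05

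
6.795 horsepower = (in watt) 5067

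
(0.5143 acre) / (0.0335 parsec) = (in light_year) 2.128e-28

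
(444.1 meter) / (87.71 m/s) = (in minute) 0.08439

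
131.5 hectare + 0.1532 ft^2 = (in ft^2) 1.415e+07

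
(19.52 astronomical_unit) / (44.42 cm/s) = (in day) 7.609e+07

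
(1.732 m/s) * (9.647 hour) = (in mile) 37.38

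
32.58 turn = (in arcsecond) 4.222e+07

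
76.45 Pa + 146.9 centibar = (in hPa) 1470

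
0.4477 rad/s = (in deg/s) 25.65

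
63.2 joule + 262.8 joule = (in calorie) 77.92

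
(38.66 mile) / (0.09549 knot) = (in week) 2.094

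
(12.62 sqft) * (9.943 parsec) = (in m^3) 3.597e+17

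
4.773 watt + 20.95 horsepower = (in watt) 1.563e+04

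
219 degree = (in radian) 3.822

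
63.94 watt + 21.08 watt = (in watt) 85.02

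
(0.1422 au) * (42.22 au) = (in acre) 3.32e+19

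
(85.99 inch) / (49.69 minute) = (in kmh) 0.002637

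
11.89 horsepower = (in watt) 8866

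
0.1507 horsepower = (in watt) 112.4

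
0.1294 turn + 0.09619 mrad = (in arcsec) 1.677e+05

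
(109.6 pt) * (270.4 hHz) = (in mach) 3.07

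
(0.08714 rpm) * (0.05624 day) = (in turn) 7.057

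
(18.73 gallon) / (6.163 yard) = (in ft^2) 0.1354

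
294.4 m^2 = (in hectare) 0.02944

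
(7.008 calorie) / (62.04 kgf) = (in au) 3.222e-13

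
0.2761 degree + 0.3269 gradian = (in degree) 0.5703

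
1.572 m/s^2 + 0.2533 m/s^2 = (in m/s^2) 1.825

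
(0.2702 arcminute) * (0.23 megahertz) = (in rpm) 172.6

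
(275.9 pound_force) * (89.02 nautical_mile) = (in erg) 2.023e+15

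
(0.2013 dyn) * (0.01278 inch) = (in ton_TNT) 1.562e-19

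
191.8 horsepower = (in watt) 1.43e+05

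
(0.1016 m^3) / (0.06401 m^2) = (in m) 1.587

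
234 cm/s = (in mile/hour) 5.234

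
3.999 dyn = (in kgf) 4.078e-06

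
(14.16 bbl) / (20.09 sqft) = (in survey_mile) 0.0007495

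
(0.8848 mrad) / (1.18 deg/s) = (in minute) 0.000716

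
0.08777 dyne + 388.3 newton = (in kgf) 39.6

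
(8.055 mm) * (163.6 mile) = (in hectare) 0.2121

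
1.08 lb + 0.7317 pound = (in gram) 821.8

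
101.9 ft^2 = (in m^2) 9.467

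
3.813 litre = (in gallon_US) 1.007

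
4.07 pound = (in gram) 1846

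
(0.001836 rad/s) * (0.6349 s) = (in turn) 0.0001855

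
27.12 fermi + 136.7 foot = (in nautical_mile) 0.0225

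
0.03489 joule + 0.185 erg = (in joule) 0.03489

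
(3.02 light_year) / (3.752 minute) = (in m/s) 1.269e+14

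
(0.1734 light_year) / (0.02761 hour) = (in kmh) 5.942e+13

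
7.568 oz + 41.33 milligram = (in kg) 0.2146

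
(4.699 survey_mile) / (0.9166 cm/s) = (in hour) 229.2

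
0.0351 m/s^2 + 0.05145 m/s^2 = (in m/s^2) 0.08655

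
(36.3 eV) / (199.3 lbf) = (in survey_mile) 4.076e-24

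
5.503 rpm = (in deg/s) 33.02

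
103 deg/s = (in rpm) 17.17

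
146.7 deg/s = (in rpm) 24.45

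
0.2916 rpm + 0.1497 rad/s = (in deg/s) 10.33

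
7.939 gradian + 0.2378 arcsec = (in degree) 7.145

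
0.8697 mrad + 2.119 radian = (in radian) 2.12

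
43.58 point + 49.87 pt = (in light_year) 3.485e-18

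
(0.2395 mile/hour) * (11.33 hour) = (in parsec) 1.415e-13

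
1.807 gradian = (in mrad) 28.38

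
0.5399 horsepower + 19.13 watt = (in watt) 421.7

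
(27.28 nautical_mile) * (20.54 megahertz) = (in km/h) 3.736e+12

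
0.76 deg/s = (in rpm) 0.1267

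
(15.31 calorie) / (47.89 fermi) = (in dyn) 1.338e+20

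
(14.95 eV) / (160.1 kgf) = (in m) 1.526e-21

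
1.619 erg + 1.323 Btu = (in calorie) 333.6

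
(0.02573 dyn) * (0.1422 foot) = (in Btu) 1.057e-11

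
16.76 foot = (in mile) 0.003174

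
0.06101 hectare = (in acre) 0.1508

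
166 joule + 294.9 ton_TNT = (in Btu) 1.169e+09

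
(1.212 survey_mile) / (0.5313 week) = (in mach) 1.783e-05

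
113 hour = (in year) 0.0129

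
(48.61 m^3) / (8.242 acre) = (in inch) 0.05738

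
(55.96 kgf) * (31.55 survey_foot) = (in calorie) 1261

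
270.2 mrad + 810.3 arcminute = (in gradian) 32.21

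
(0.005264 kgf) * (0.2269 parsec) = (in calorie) 8.638e+13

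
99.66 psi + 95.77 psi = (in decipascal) 1.347e+07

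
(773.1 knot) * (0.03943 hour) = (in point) 1.6e+08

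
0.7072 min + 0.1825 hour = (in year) 2.218e-05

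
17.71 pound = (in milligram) 8.033e+06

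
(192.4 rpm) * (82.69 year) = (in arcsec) 1.084e+16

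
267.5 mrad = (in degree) 15.33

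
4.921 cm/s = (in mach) 0.0001445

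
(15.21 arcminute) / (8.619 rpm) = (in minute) 8.17e-05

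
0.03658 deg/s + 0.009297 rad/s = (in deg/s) 0.5693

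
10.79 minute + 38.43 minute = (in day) 0.03418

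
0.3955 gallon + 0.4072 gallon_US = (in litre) 3.039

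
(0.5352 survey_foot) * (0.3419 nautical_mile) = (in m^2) 103.3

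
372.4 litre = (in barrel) 2.342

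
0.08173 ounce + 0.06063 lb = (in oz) 1.052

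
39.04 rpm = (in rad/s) 4.088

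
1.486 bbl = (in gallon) 62.41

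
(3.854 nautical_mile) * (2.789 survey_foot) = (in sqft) 6.531e+04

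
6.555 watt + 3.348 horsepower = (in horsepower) 3.357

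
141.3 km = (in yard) 1.545e+05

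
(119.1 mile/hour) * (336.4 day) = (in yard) 1.692e+09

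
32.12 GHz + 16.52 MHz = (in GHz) 32.14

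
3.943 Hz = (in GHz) 3.943e-09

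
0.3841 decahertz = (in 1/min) 230.5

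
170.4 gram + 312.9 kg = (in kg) 313.1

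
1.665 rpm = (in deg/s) 9.99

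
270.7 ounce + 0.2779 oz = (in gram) 7682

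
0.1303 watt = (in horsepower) 0.0001747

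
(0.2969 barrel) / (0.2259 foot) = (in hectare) 6.856e-05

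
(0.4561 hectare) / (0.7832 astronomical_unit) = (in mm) 3.893e-05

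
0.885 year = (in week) 46.15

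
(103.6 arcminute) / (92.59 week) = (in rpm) 5.139e-09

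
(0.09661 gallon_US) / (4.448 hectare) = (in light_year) 8.691e-25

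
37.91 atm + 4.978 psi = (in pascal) 3.876e+06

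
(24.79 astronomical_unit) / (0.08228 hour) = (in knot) 2.434e+10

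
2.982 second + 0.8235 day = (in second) 7.115e+04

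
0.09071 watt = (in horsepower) 0.0001216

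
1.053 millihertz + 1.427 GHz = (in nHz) 1.427e+18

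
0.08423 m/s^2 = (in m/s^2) 0.08423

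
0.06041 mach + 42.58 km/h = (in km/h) 116.6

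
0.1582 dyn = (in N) 1.582e-06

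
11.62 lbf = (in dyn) 5.169e+06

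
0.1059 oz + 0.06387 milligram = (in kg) 0.003002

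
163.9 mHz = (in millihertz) 163.9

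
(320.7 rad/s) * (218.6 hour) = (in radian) 2.524e+08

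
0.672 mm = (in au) 4.492e-15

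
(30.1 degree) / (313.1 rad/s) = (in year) 5.321e-11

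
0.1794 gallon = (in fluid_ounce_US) 22.96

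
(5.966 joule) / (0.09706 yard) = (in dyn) 6.722e+06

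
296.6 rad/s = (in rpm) 2832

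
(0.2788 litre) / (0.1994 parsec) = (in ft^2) 4.877e-19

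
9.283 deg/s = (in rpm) 1.547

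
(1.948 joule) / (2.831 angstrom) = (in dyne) 6.881e+14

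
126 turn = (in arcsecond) 1.633e+08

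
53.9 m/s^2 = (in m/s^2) 53.9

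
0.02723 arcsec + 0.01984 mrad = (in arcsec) 4.12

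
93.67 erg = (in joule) 9.367e-06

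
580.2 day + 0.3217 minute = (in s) 5.013e+07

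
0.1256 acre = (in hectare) 0.05083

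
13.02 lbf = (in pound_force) 13.02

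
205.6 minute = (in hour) 3.427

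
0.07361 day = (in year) 0.0002017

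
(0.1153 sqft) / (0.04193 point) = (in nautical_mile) 0.391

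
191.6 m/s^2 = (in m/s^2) 191.6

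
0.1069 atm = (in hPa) 108.3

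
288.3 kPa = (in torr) 2162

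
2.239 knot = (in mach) 0.003383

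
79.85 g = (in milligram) 7.985e+04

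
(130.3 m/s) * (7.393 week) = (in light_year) 6.158e-08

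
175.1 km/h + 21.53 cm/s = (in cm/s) 4885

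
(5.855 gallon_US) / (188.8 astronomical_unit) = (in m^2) 7.847e-16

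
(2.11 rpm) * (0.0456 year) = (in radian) 3.177e+05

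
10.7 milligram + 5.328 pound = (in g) 2417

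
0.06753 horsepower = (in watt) 50.36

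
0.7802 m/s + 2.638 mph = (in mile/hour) 4.383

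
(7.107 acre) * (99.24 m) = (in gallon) 7.54e+08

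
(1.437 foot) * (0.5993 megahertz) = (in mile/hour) 5.872e+05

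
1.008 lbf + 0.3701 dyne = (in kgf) 0.4572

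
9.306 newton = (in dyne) 9.306e+05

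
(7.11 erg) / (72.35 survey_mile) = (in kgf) 6.227e-13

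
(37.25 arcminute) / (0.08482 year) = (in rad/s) 4.051e-09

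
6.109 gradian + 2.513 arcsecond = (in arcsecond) 1.98e+04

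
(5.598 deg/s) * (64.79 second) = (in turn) 1.007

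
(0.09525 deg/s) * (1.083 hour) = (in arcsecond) 1.337e+06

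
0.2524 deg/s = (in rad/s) 0.004405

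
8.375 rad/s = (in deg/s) 479.9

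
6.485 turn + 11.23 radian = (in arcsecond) 1.072e+07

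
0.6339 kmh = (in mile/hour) 0.3939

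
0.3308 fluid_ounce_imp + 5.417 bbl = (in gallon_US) 227.5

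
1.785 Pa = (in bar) 1.785e-05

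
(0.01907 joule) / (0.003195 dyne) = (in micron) 5.969e+11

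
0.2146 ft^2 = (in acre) 4.927e-06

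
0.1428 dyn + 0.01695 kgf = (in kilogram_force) 0.01695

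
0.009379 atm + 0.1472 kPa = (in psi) 0.1592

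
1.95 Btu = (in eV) 1.284e+22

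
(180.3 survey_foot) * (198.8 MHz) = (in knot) 2.124e+10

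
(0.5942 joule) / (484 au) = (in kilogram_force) 8.368e-16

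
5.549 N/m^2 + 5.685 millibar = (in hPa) 5.74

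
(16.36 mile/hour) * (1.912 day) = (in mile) 750.7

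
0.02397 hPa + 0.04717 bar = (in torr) 35.4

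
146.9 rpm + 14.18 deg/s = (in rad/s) 15.63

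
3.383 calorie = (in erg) 1.415e+08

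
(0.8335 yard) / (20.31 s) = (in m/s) 0.03753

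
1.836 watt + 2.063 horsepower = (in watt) 1540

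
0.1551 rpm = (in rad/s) 0.01624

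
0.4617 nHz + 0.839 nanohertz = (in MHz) 1.301e-15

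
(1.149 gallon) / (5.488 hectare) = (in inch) 3.12e-06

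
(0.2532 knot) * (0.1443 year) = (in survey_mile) 368.3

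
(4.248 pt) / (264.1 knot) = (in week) 1.824e-11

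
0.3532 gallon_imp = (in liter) 1.606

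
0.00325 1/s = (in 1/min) 0.195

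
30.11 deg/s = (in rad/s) 0.5255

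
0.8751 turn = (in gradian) 350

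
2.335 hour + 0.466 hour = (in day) 0.1167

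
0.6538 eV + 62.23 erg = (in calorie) 1.487e-06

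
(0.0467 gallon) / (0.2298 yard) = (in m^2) 0.0008413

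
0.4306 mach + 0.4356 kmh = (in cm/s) 1.467e+04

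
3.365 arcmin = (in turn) 0.0001558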